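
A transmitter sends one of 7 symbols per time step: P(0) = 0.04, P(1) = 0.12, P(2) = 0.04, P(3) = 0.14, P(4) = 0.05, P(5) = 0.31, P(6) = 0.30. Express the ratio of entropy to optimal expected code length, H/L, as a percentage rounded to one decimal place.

97.4%

Entropy H = −Σ p log₂ p ≈ 2.3967 bits.
Huffman merges: 1/25+1/25→2/25; 1/20+2/25→13/100; 3/25+13/100→1/4; 7/50+1/4→39/100; 3/10+31/100→61/100; 39/100+61/100→1. L = 123/50 ≈ 2.4600.
Efficiency = H/L = 2.3967/2.4600 = 97.4%.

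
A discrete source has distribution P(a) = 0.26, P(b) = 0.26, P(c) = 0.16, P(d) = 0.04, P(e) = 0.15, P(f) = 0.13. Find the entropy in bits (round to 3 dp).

2.413 bits

H = −Σ pᵢ log₂ pᵢ.
−0.26·log₂(0.26) = 0.5053
−0.26·log₂(0.26) = 0.5053
−0.16·log₂(0.16) = 0.4230
−0.04·log₂(0.04) = 0.1858
−0.15·log₂(0.15) = 0.4105
−0.13·log₂(0.13) = 0.3826
Sum ≈ 2.4125 → 2.413 bits.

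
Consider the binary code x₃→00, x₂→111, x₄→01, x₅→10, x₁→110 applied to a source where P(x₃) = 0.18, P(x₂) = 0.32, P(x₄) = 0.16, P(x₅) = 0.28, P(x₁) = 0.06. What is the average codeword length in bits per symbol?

L̄ = Σ pᵢ·ℓᵢ = 0.18·2 + 0.32·3 + 0.16·2 + 0.28·2 + 0.06·3 = 2.38 bits/symbol.

2.38 bits/symbol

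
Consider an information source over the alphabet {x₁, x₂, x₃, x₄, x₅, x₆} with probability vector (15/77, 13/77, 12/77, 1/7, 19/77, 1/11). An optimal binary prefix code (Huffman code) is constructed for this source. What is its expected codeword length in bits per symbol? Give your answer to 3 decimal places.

2.558 bits/symbol

Repeatedly combine the two least-probable nodes; the expected code length is the sum of the merged weights.
merge 1/11 + 1/7 → 18/77
merge 12/77 + 13/77 → 25/77
merge 15/77 + 18/77 → 3/7
merge 19/77 + 25/77 → 4/7
merge 3/7 + 4/7 → 1
L = 18/77 + 25/77 + 3/7 + 4/7 + 1 = 197/77 ≈ 2.558 bits/symbol.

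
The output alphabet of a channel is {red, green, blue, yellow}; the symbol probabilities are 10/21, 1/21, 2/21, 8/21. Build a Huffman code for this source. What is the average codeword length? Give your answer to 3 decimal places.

1.667 bits/symbol

Repeatedly combine the two least-probable nodes; the expected code length is the sum of the merged weights.
merge 1/21 + 2/21 → 1/7
merge 1/7 + 8/21 → 11/21
merge 10/21 + 11/21 → 1
L = 1/7 + 11/21 + 1 = 5/3 ≈ 1.667 bits/symbol.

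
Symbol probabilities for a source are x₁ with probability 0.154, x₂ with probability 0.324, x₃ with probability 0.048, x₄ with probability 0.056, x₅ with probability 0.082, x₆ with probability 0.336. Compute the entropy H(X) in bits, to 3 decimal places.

2.210 bits

H = −Σ pᵢ log₂ pᵢ.
−0.154·log₂(0.154) = 0.4156
−0.324·log₂(0.324) = 0.5268
−0.048·log₂(0.048) = 0.2103
−0.056·log₂(0.056) = 0.2329
−0.082·log₂(0.082) = 0.2959
−0.336·log₂(0.336) = 0.5287
Sum ≈ 2.2102 → 2.210 bits.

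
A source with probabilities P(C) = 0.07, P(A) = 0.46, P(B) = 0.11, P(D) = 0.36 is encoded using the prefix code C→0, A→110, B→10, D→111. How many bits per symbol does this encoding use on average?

L̄ = Σ pᵢ·ℓᵢ = 0.07·1 + 0.46·3 + 0.11·2 + 0.36·3 = 2.75 bits/symbol.

2.75 bits/symbol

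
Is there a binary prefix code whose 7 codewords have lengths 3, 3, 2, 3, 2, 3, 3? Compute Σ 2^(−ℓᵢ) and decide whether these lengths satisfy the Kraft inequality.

1.125; no

With common denominator 2^3 = 8: Σ 2^(−ℓᵢ) = 1/8 + 1/8 + 2/8 + 1/8 + 2/8 + 1/8 + 1/8 = 9/8 = 1.125.
Kraft's inequality requires Σ ≤ 1; here Σ = 1.125 > 1, so no such prefix code exists.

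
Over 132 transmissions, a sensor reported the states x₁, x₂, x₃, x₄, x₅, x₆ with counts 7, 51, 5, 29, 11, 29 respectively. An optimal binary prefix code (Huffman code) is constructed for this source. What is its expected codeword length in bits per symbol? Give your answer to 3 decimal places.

2.265 bits/symbol

Probabilities are the counts divided by 132.
Repeatedly combine the two least-probable nodes; the expected code length is the sum of the merged weights.
merge 5/132 + 7/132 → 1/11
merge 1/12 + 1/11 → 23/132
merge 23/132 + 29/132 → 13/33
merge 29/132 + 17/44 → 20/33
merge 13/33 + 20/33 → 1
L = 1/11 + 23/132 + 13/33 + 20/33 + 1 = 299/132 ≈ 2.265 bits/symbol.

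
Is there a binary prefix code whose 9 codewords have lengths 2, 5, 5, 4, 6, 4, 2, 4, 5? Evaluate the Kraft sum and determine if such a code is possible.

With common denominator 2^6 = 64: Σ 2^(−ℓᵢ) = 16/64 + 2/64 + 2/64 + 4/64 + 1/64 + 4/64 + 16/64 + 4/64 + 2/64 = 51/64 = 0.796875.
Kraft's inequality requires Σ ≤ 1; here Σ = 0.796875 ≤ 1, so such a prefix code exists.

0.796875; yes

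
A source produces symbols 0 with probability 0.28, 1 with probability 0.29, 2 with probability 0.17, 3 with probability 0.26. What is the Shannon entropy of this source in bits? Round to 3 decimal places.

1.972 bits

H = −Σ pᵢ log₂ pᵢ.
−0.28·log₂(0.28) = 0.5142
−0.29·log₂(0.29) = 0.5179
−0.17·log₂(0.17) = 0.4346
−0.26·log₂(0.26) = 0.5053
Sum ≈ 1.9720 → 1.972 bits.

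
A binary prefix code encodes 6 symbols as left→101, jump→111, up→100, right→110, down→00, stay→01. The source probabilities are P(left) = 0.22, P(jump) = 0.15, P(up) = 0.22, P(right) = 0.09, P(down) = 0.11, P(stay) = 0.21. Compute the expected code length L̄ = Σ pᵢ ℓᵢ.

2.68 bits/symbol

L̄ = Σ pᵢ·ℓᵢ = 0.22·3 + 0.15·3 + 0.22·3 + 0.09·3 + 0.11·2 + 0.21·2 = 2.68 bits/symbol.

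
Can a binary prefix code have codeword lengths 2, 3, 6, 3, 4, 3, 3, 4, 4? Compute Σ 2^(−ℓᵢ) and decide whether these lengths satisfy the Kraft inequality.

With common denominator 2^6 = 64: Σ 2^(−ℓᵢ) = 16/64 + 8/64 + 1/64 + 8/64 + 4/64 + 8/64 + 8/64 + 4/64 + 4/64 = 61/64 = 0.953125.
Kraft's inequality requires Σ ≤ 1; here Σ = 0.953125 ≤ 1, so such a prefix code exists.

0.953125; yes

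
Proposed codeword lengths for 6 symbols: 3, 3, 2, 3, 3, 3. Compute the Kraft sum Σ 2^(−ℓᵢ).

With common denominator 2^3 = 8: Σ 2^(−ℓᵢ) = 1/8 + 1/8 + 2/8 + 1/8 + 1/8 + 1/8 = 7/8 = 0.875.

0.875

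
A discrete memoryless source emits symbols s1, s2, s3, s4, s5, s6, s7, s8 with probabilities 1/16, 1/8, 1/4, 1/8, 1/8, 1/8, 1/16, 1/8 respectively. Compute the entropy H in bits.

2.875 bits

Each probability is a power of 1/2, so log₂(1/p) is an integer.
H = Σ p·log₂(1/p) = 1/16·4 + 1/8·3 + 1/4·2 + 1/8·3 + 1/8·3 + 1/8·3 + 1/16·4 + 1/8·3 = 2.875 bits.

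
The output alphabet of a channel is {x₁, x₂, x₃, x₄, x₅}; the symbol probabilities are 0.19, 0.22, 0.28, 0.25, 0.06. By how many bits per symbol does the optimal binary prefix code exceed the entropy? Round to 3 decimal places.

0.056 bits

Entropy H = −Σ p log₂ p ≈ 2.1936 bits.
Huffman merges: 3/50+19/100→1/4; 11/50+1/4→47/100; 1/4+7/25→53/100; 47/100+53/100→1. L = 9/4 ≈ 2.2500.
L − H = 2.2500 − 2.1936 = 0.056 bits.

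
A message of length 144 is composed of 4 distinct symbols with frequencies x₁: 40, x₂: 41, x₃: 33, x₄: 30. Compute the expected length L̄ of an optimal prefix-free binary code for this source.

Probabilities are the counts divided by 144.
Repeatedly combine the two least-probable nodes; the expected code length is the sum of the merged weights.
merge 5/24 + 11/48 → 7/16
merge 5/18 + 41/144 → 9/16
merge 7/16 + 9/16 → 1
L = 7/16 + 9/16 + 1 = 2 bits/symbol.

2 bits/symbol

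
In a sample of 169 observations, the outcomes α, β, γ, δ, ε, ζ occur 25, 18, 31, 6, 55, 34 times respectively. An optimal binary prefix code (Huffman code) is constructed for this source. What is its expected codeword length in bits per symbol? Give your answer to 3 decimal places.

2.432 bits/symbol

Probabilities are the counts divided by 169.
Repeatedly combine the two least-probable nodes; the expected code length is the sum of the merged weights.
merge 6/169 + 18/169 → 24/169
merge 24/169 + 25/169 → 49/169
merge 31/169 + 34/169 → 5/13
merge 49/169 + 55/169 → 8/13
merge 5/13 + 8/13 → 1
L = 24/169 + 49/169 + 5/13 + 8/13 + 1 = 411/169 ≈ 2.432 bits/symbol.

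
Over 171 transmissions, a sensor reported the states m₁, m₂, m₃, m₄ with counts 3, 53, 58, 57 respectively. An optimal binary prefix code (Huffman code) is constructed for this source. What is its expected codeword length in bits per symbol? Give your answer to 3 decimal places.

1.988 bits/symbol

Probabilities are the counts divided by 171.
Repeatedly combine the two least-probable nodes; the expected code length is the sum of the merged weights.
merge 1/57 + 53/171 → 56/171
merge 56/171 + 1/3 → 113/171
merge 58/171 + 113/171 → 1
L = 56/171 + 113/171 + 1 = 340/171 ≈ 1.988 bits/symbol.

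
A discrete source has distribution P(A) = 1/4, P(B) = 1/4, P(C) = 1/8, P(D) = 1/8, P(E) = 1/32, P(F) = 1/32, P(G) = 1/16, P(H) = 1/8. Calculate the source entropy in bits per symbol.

2.6875 bits

Each probability is a power of 1/2, so log₂(1/p) is an integer.
H = Σ p·log₂(1/p) = 1/4·2 + 1/4·2 + 1/8·3 + 1/8·3 + 1/32·5 + 1/32·5 + 1/16·4 + 1/8·3 = 2.6875 bits.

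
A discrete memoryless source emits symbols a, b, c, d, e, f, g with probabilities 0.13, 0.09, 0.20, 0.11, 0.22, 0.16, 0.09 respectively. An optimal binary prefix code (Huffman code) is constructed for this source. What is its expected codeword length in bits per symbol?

2.76 bits/symbol

Repeatedly combine the two least-probable nodes; the expected code length is the sum of the merged weights.
merge 9/100 + 9/100 → 9/50
merge 11/100 + 13/100 → 6/25
merge 4/25 + 9/50 → 17/50
merge 1/5 + 11/50 → 21/50
merge 6/25 + 17/50 → 29/50
merge 21/50 + 29/50 → 1
L = 9/50 + 6/25 + 17/50 + 21/50 + 29/50 + 1 = 69/25 = 2.76 bits/symbol.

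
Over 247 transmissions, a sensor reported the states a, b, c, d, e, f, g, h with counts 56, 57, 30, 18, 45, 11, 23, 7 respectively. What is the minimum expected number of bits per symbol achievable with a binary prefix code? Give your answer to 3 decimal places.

2.761 bits/symbol

Probabilities are the counts divided by 247.
Repeatedly combine the two least-probable nodes; the expected code length is the sum of the merged weights.
merge 7/247 + 11/247 → 18/247
merge 18/247 + 18/247 → 36/247
merge 23/247 + 30/247 → 53/247
merge 36/247 + 45/247 → 81/247
merge 53/247 + 56/247 → 109/247
merge 3/13 + 81/247 → 138/247
merge 109/247 + 138/247 → 1
L = 18/247 + 36/247 + 53/247 + 81/247 + 109/247 + 138/247 + 1 = 682/247 ≈ 2.761 bits/symbol.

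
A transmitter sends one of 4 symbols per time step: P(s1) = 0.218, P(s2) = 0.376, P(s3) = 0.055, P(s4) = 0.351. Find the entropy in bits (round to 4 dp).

H = −Σ pᵢ log₂ pᵢ.
−0.218·log₂(0.218) = 0.4791
−0.376·log₂(0.376) = 0.5306
−0.055·log₂(0.055) = 0.2301
−0.351·log₂(0.351) = 0.5302
Sum ≈ 1.7700 → 1.7700 bits.

1.7700 bits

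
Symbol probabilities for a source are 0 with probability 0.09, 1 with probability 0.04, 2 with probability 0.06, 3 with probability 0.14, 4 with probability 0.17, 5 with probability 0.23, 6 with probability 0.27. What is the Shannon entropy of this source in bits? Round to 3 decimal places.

H = −Σ pᵢ log₂ pᵢ.
−0.09·log₂(0.09) = 0.3127
−0.04·log₂(0.04) = 0.1858
−0.06·log₂(0.06) = 0.2435
−0.14·log₂(0.14) = 0.3971
−0.17·log₂(0.17) = 0.4346
−0.23·log₂(0.23) = 0.4877
−0.27·log₂(0.27) = 0.5100
Sum ≈ 2.5713 → 2.571 bits.

2.571 bits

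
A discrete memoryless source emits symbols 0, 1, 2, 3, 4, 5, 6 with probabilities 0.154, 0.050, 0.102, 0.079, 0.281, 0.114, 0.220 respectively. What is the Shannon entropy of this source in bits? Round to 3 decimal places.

H = −Σ pᵢ log₂ pᵢ.
−0.154·log₂(0.154) = 0.4156
−0.050·log₂(0.050) = 0.2161
−0.102·log₂(0.102) = 0.3359
−0.079·log₂(0.079) = 0.2893
−0.281·log₂(0.281) = 0.5146
−0.114·log₂(0.114) = 0.3571
−0.220·log₂(0.220) = 0.4806
Sum ≈ 2.6093 → 2.609 bits.

2.609 bits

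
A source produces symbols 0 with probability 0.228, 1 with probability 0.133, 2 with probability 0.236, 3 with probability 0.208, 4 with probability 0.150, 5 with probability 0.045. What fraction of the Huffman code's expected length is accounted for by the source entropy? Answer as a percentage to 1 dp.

97.7%

Entropy H = −Σ p log₂ p ≈ 2.4481 bits.
Huffman merges: 9/200+133/1000→89/500; 3/20+89/500→41/125; 26/125+57/250→109/250; 59/250+41/125→141/250; 109/250+141/250→1. L = 1253/500 ≈ 2.5060.
Efficiency = H/L = 2.4481/2.5060 = 97.7%.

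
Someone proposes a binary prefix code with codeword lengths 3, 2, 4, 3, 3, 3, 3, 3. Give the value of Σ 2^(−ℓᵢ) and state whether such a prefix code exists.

1.0625; no

With common denominator 2^4 = 16: Σ 2^(−ℓᵢ) = 2/16 + 4/16 + 1/16 + 2/16 + 2/16 + 2/16 + 2/16 + 2/16 = 17/16 = 1.0625.
Kraft's inequality requires Σ ≤ 1; here Σ = 1.0625 > 1, so no such prefix code exists.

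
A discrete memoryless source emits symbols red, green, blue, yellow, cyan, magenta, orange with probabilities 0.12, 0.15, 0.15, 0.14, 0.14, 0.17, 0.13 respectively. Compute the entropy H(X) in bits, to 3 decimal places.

2.800 bits

H = −Σ pᵢ log₂ pᵢ.
−0.12·log₂(0.12) = 0.3671
−0.15·log₂(0.15) = 0.4105
−0.15·log₂(0.15) = 0.4105
−0.14·log₂(0.14) = 0.3971
−0.14·log₂(0.14) = 0.3971
−0.17·log₂(0.17) = 0.4346
−0.13·log₂(0.13) = 0.3826
Sum ≈ 2.7996 → 2.800 bits.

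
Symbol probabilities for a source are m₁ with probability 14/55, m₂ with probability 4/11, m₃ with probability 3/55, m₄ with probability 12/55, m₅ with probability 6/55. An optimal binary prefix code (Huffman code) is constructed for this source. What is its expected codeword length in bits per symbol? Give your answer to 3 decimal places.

Repeatedly combine the two least-probable nodes; the expected code length is the sum of the merged weights.
merge 3/55 + 6/55 → 9/55
merge 9/55 + 12/55 → 21/55
merge 14/55 + 4/11 → 34/55
merge 21/55 + 34/55 → 1
L = 9/55 + 21/55 + 34/55 + 1 = 119/55 ≈ 2.164 bits/symbol.

2.164 bits/symbol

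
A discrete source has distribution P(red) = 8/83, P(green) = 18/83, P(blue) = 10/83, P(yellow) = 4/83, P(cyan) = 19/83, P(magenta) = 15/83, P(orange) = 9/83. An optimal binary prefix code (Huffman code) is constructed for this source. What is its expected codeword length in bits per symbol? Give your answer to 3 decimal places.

Repeatedly combine the two least-probable nodes; the expected code length is the sum of the merged weights.
merge 4/83 + 8/83 → 12/83
merge 9/83 + 10/83 → 19/83
merge 12/83 + 15/83 → 27/83
merge 18/83 + 19/83 → 37/83
merge 19/83 + 27/83 → 46/83
merge 37/83 + 46/83 → 1
L = 12/83 + 19/83 + 27/83 + 37/83 + 46/83 + 1 = 224/83 ≈ 2.699 bits/symbol.

2.699 bits/symbol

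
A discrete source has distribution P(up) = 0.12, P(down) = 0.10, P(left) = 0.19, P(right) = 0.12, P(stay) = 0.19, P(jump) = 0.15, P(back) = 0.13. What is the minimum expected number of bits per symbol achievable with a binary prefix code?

Repeatedly combine the two least-probable nodes; the expected code length is the sum of the merged weights.
merge 1/10 + 3/25 → 11/50
merge 3/25 + 13/100 → 1/4
merge 3/20 + 19/100 → 17/50
merge 19/100 + 11/50 → 41/100
merge 1/4 + 17/50 → 59/100
merge 41/100 + 59/100 → 1
L = 11/50 + 1/4 + 17/50 + 41/100 + 59/100 + 1 = 281/100 = 2.81 bits/symbol.

2.81 bits/symbol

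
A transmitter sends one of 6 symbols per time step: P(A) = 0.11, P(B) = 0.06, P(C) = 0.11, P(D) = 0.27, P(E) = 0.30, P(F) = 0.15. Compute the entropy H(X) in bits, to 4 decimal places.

2.3858 bits

H = −Σ pᵢ log₂ pᵢ.
−0.11·log₂(0.11) = 0.3503
−0.06·log₂(0.06) = 0.2435
−0.11·log₂(0.11) = 0.3503
−0.27·log₂(0.27) = 0.5100
−0.30·log₂(0.30) = 0.5211
−0.15·log₂(0.15) = 0.4105
Sum ≈ 2.3858 → 2.3858 bits.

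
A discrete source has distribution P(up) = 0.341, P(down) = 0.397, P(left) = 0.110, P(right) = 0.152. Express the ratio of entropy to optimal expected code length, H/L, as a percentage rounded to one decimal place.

97.7%

Entropy H = −Σ p log₂ p ≈ 1.8218 bits.
Huffman merges: 11/100+19/125→131/500; 131/500+341/1000→603/1000; 397/1000+603/1000→1. L = 373/200 ≈ 1.8650.
Efficiency = H/L = 1.8218/1.8650 = 97.7%.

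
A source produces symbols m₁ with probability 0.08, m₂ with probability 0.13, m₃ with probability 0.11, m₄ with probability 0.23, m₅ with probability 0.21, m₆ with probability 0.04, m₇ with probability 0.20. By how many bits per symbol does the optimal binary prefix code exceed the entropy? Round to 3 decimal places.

0.045 bits

Entropy H = −Σ p log₂ p ≈ 2.6351 bits.
Huffman merges: 1/25+2/25→3/25; 11/100+3/25→23/100; 13/100+1/5→33/100; 21/100+23/100→11/25; 23/100+33/100→14/25; 11/25+14/25→1. L = 67/25 ≈ 2.6800.
L − H = 2.6800 − 2.6351 = 0.045 bits.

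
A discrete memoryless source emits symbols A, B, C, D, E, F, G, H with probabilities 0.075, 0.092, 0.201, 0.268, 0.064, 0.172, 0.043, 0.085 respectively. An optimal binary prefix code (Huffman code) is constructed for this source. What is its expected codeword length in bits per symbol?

Repeatedly combine the two least-probable nodes; the expected code length is the sum of the merged weights.
merge 43/1000 + 8/125 → 107/1000
merge 3/40 + 17/200 → 4/25
merge 23/250 + 107/1000 → 199/1000
merge 4/25 + 43/250 → 83/250
merge 199/1000 + 201/1000 → 2/5
merge 67/250 + 83/250 → 3/5
merge 2/5 + 3/5 → 1
L = 107/1000 + 4/25 + 199/1000 + 83/250 + 2/5 + 3/5 + 1 = 1399/500 = 2.798 bits/symbol.

2.798 bits/symbol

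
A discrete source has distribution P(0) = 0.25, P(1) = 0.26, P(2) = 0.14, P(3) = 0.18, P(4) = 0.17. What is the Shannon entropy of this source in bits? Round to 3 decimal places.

H = −Σ pᵢ log₂ pᵢ.
−0.25·log₂(0.25) = 0.5000
−0.26·log₂(0.26) = 0.5053
−0.14·log₂(0.14) = 0.3971
−0.18·log₂(0.18) = 0.4453
−0.17·log₂(0.17) = 0.4346
Sum ≈ 2.2823 → 2.282 bits.

2.282 bits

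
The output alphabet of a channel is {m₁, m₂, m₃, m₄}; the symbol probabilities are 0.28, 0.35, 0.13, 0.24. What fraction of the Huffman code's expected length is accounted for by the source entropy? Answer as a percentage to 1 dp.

96.1%

Entropy H = −Σ p log₂ p ≈ 1.9211 bits.
Huffman merges: 13/100+6/25→37/100; 7/25+7/20→63/100; 37/100+63/100→1. L = 2 ≈ 2.0000.
Efficiency = H/L = 1.9211/2.0000 = 96.1%.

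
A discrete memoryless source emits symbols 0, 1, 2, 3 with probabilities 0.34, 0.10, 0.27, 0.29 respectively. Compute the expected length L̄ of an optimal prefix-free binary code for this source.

2 bits/symbol

Repeatedly combine the two least-probable nodes; the expected code length is the sum of the merged weights.
merge 1/10 + 27/100 → 37/100
merge 29/100 + 17/50 → 63/100
merge 37/100 + 63/100 → 1
L = 37/100 + 63/100 + 1 = 2 bits/symbol.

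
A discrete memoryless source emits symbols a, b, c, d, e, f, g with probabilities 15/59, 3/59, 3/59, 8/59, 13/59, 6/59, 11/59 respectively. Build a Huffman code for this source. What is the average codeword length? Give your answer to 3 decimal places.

Repeatedly combine the two least-probable nodes; the expected code length is the sum of the merged weights.
merge 3/59 + 3/59 → 6/59
merge 6/59 + 6/59 → 12/59
merge 8/59 + 11/59 → 19/59
merge 12/59 + 13/59 → 25/59
merge 15/59 + 19/59 → 34/59
merge 25/59 + 34/59 → 1
L = 6/59 + 12/59 + 19/59 + 25/59 + 34/59 + 1 = 155/59 ≈ 2.627 bits/symbol.

2.627 bits/symbol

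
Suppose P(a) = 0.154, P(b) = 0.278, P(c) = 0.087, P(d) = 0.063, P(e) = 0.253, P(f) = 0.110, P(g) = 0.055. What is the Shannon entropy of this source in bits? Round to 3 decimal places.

H = −Σ pᵢ log₂ pᵢ.
−0.154·log₂(0.154) = 0.4156
−0.278·log₂(0.278) = 0.5134
−0.087·log₂(0.087) = 0.3065
−0.063·log₂(0.063) = 0.2513
−0.253·log₂(0.253) = 0.5016
−0.110·log₂(0.110) = 0.3503
−0.055·log₂(0.055) = 0.2301
Sum ≈ 2.5689 → 2.569 bits.

2.569 bits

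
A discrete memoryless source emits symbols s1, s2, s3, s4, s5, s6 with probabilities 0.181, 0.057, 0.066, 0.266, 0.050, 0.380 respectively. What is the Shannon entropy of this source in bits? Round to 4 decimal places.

2.1955 bits

H = −Σ pᵢ log₂ pᵢ.
−0.181·log₂(0.181) = 0.4463
−0.057·log₂(0.057) = 0.2356
−0.066·log₂(0.066) = 0.2588
−0.266·log₂(0.266) = 0.5082
−0.050·log₂(0.050) = 0.2161
−0.380·log₂(0.380) = 0.5305
Sum ≈ 2.1955 → 2.1955 bits.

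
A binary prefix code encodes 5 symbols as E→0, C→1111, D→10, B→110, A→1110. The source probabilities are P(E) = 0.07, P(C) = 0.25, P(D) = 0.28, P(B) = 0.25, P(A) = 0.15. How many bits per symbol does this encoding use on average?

2.98 bits/symbol

L̄ = Σ pᵢ·ℓᵢ = 0.07·1 + 0.25·4 + 0.28·2 + 0.25·3 + 0.15·4 = 2.98 bits/symbol.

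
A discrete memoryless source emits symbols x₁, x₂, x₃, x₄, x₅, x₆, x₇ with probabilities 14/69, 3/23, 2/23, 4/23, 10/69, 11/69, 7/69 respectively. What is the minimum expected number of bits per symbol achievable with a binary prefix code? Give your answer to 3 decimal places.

Repeatedly combine the two least-probable nodes; the expected code length is the sum of the merged weights.
merge 2/23 + 7/69 → 13/69
merge 3/23 + 10/69 → 19/69
merge 11/69 + 4/23 → 1/3
merge 13/69 + 14/69 → 9/23
merge 19/69 + 1/3 → 14/23
merge 9/23 + 14/23 → 1
L = 13/69 + 19/69 + 1/3 + 9/23 + 14/23 + 1 = 193/69 ≈ 2.797 bits/symbol.

2.797 bits/symbol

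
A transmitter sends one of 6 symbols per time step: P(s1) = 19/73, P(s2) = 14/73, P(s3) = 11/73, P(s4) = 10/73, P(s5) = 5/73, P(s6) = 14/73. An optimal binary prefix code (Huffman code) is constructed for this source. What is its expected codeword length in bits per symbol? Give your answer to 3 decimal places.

Repeatedly combine the two least-probable nodes; the expected code length is the sum of the merged weights.
merge 5/73 + 10/73 → 15/73
merge 11/73 + 14/73 → 25/73
merge 14/73 + 15/73 → 29/73
merge 19/73 + 25/73 → 44/73
merge 29/73 + 44/73 → 1
L = 15/73 + 25/73 + 29/73 + 44/73 + 1 = 186/73 ≈ 2.548 bits/symbol.

2.548 bits/symbol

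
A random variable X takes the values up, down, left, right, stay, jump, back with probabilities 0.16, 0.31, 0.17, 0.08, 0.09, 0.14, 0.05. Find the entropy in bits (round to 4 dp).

H = −Σ pᵢ log₂ pᵢ.
−0.16·log₂(0.16) = 0.4230
−0.31·log₂(0.31) = 0.5238
−0.17·log₂(0.17) = 0.4346
−0.08·log₂(0.08) = 0.2915
−0.09·log₂(0.09) = 0.3127
−0.14·log₂(0.14) = 0.3971
−0.05·log₂(0.05) = 0.2161
Sum ≈ 2.5988 → 2.5988 bits.

2.5988 bits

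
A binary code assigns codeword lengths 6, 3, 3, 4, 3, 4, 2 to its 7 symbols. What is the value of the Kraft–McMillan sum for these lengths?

0.765625

With common denominator 2^6 = 64: Σ 2^(−ℓᵢ) = 1/64 + 8/64 + 8/64 + 4/64 + 8/64 + 4/64 + 16/64 = 49/64 = 0.765625.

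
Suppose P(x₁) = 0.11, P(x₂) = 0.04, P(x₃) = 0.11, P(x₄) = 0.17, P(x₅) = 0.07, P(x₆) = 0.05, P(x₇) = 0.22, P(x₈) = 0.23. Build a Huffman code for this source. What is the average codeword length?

Repeatedly combine the two least-probable nodes; the expected code length is the sum of the merged weights.
merge 1/25 + 1/20 → 9/100
merge 7/100 + 9/100 → 4/25
merge 11/100 + 11/100 → 11/50
merge 4/25 + 17/100 → 33/100
merge 11/50 + 11/50 → 11/25
merge 23/100 + 33/100 → 14/25
merge 11/25 + 14/25 → 1
L = 9/100 + 4/25 + 11/50 + 33/100 + 11/25 + 14/25 + 1 = 14/5 = 2.8 bits/symbol.

2.8 bits/symbol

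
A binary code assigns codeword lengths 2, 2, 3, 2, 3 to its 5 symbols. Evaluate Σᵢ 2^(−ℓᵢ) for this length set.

With common denominator 2^3 = 8: Σ 2^(−ℓᵢ) = 2/8 + 2/8 + 1/8 + 2/8 + 1/8 = 8/8 = 1.

1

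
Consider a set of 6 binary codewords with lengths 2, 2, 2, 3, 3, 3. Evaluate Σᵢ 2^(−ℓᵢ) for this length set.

With common denominator 2^3 = 8: Σ 2^(−ℓᵢ) = 2/8 + 2/8 + 2/8 + 1/8 + 1/8 + 1/8 = 9/8 = 1.125.

1.125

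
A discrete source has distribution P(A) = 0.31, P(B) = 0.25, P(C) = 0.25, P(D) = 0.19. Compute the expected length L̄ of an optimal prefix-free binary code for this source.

2 bits/symbol

Repeatedly combine the two least-probable nodes; the expected code length is the sum of the merged weights.
merge 19/100 + 1/4 → 11/25
merge 1/4 + 31/100 → 14/25
merge 11/25 + 14/25 → 1
L = 11/25 + 14/25 + 1 = 2 bits/symbol.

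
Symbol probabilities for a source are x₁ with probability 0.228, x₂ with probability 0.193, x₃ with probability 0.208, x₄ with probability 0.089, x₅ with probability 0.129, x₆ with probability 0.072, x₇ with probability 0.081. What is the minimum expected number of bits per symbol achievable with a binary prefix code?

Repeatedly combine the two least-probable nodes; the expected code length is the sum of the merged weights.
merge 9/125 + 81/1000 → 153/1000
merge 89/1000 + 129/1000 → 109/500
merge 153/1000 + 193/1000 → 173/500
merge 26/125 + 109/500 → 213/500
merge 57/250 + 173/500 → 287/500
merge 213/500 + 287/500 → 1
L = 153/1000 + 109/500 + 173/500 + 213/500 + 287/500 + 1 = 2717/1000 = 2.717 bits/symbol.

2.717 bits/symbol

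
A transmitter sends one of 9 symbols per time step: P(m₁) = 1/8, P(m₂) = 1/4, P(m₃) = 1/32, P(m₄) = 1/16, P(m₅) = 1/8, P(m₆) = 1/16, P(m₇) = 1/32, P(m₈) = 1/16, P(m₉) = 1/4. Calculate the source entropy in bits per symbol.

Each probability is a power of 1/2, so log₂(1/p) is an integer.
H = Σ p·log₂(1/p) = 1/8·3 + 1/4·2 + 1/32·5 + 1/16·4 + 1/8·3 + 1/16·4 + 1/32·5 + 1/16·4 + 1/4·2 = 2.8125 bits.

2.8125 bits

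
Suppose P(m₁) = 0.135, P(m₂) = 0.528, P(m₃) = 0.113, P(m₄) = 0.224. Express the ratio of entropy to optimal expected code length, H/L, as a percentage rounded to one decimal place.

Entropy H = −Σ p log₂ p ≈ 1.7154 bits.
Huffman merges: 113/1000+27/200→31/125; 28/125+31/125→59/125; 59/125+66/125→1. L = 43/25 ≈ 1.7200.
Efficiency = H/L = 1.7154/1.7200 = 99.7%.

99.7%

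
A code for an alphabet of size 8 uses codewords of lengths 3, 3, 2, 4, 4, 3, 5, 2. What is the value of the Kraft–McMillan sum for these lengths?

With common denominator 2^5 = 32: Σ 2^(−ℓᵢ) = 4/32 + 4/32 + 8/32 + 2/32 + 2/32 + 4/32 + 1/32 + 8/32 = 33/32 = 1.03125.

1.03125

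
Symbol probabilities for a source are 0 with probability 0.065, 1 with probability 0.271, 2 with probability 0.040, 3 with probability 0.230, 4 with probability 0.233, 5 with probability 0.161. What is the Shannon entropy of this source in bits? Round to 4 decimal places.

H = −Σ pᵢ log₂ pᵢ.
−0.065·log₂(0.065) = 0.2563
−0.271·log₂(0.271) = 0.5105
−0.040·log₂(0.040) = 0.1858
−0.230·log₂(0.230) = 0.4877
−0.233·log₂(0.233) = 0.4897
−0.161·log₂(0.161) = 0.4242
Sum ≈ 2.3541 → 2.3541 bits.

2.3541 bits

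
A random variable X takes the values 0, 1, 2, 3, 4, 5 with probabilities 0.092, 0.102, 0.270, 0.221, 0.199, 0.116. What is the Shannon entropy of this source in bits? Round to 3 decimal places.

H = −Σ pᵢ log₂ pᵢ.
−0.092·log₂(0.092) = 0.3167
−0.102·log₂(0.102) = 0.3359
−0.270·log₂(0.270) = 0.5100
−0.221·log₂(0.221) = 0.4813
−0.199·log₂(0.199) = 0.4635
−0.116·log₂(0.116) = 0.3605
Sum ≈ 2.4679 → 2.468 bits.

2.468 bits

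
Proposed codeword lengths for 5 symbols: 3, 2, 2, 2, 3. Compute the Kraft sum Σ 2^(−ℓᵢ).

With common denominator 2^3 = 8: Σ 2^(−ℓᵢ) = 1/8 + 2/8 + 2/8 + 2/8 + 1/8 = 8/8 = 1.

1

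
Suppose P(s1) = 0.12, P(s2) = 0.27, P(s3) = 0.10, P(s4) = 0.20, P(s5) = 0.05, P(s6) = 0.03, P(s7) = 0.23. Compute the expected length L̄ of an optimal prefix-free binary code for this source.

Repeatedly combine the two least-probable nodes; the expected code length is the sum of the merged weights.
merge 3/100 + 1/20 → 2/25
merge 2/25 + 1/10 → 9/50
merge 3/25 + 9/50 → 3/10
merge 1/5 + 23/100 → 43/100
merge 27/100 + 3/10 → 57/100
merge 43/100 + 57/100 → 1
L = 2/25 + 9/50 + 3/10 + 43/100 + 57/100 + 1 = 64/25 = 2.56 bits/symbol.

2.56 bits/symbol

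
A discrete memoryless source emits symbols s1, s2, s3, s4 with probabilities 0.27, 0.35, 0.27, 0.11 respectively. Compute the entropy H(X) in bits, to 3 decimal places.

H = −Σ pᵢ log₂ pᵢ.
−0.27·log₂(0.27) = 0.5100
−0.35·log₂(0.35) = 0.5301
−0.27·log₂(0.27) = 0.5100
−0.11·log₂(0.11) = 0.3503
Sum ≈ 1.9004 → 1.900 bits.

1.900 bits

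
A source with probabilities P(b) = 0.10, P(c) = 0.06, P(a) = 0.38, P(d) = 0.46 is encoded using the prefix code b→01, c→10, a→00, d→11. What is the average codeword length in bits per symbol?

2 bits/symbol

L̄ = Σ pᵢ·ℓᵢ = 0.10·2 + 0.06·2 + 0.38·2 + 0.46·2 = 2 bits/symbol.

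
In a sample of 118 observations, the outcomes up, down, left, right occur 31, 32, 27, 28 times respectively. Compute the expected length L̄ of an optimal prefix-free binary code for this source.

Probabilities are the counts divided by 118.
Repeatedly combine the two least-probable nodes; the expected code length is the sum of the merged weights.
merge 27/118 + 14/59 → 55/118
merge 31/118 + 16/59 → 63/118
merge 55/118 + 63/118 → 1
L = 55/118 + 63/118 + 1 = 2 bits/symbol.

2 bits/symbol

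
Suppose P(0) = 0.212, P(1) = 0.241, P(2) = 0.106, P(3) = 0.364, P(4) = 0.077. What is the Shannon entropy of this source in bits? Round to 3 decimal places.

H = −Σ pᵢ log₂ pᵢ.
−0.212·log₂(0.212) = 0.4744
−0.241·log₂(0.241) = 0.4947
−0.106·log₂(0.106) = 0.3432
−0.364·log₂(0.364) = 0.5307
−0.077·log₂(0.077) = 0.2848
Sum ≈ 2.1279 → 2.128 bits.

2.128 bits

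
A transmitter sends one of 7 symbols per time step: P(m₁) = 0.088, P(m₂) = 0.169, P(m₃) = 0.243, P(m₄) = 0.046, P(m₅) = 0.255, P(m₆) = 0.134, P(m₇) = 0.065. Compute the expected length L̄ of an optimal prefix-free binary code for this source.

Repeatedly combine the two least-probable nodes; the expected code length is the sum of the merged weights.
merge 23/500 + 13/200 → 111/1000
merge 11/125 + 111/1000 → 199/1000
merge 67/500 + 169/1000 → 303/1000
merge 199/1000 + 243/1000 → 221/500
merge 51/200 + 303/1000 → 279/500
merge 221/500 + 279/500 → 1
L = 111/1000 + 199/1000 + 303/1000 + 221/500 + 279/500 + 1 = 2613/1000 = 2.613 bits/symbol.

2.613 bits/symbol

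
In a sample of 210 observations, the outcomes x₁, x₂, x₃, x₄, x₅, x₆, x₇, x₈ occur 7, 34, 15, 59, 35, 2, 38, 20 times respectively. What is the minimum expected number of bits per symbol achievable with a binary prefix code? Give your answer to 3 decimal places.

Probabilities are the counts divided by 210.
Repeatedly combine the two least-probable nodes; the expected code length is the sum of the merged weights.
merge 1/105 + 1/30 → 3/70
merge 3/70 + 1/14 → 4/35
merge 2/21 + 4/35 → 22/105
merge 17/105 + 1/6 → 23/70
merge 19/105 + 22/105 → 41/105
merge 59/210 + 23/70 → 64/105
merge 41/105 + 64/105 → 1
L = 3/70 + 4/35 + 22/105 + 23/70 + 41/105 + 64/105 + 1 = 283/105 ≈ 2.695 bits/symbol.

2.695 bits/symbol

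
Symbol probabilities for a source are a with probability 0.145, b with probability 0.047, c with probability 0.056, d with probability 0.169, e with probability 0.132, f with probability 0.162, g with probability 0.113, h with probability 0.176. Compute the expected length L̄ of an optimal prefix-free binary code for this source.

2.927 bits/symbol

Repeatedly combine the two least-probable nodes; the expected code length is the sum of the merged weights.
merge 47/1000 + 7/125 → 103/1000
merge 103/1000 + 113/1000 → 27/125
merge 33/250 + 29/200 → 277/1000
merge 81/500 + 169/1000 → 331/1000
merge 22/125 + 27/125 → 49/125
merge 277/1000 + 331/1000 → 76/125
merge 49/125 + 76/125 → 1
L = 103/1000 + 27/125 + 277/1000 + 331/1000 + 49/125 + 76/125 + 1 = 2927/1000 = 2.927 bits/symbol.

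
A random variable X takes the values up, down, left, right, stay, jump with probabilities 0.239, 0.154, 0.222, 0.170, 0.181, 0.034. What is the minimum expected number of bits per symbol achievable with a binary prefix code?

Repeatedly combine the two least-probable nodes; the expected code length is the sum of the merged weights.
merge 17/500 + 77/500 → 47/250
merge 17/100 + 181/1000 → 351/1000
merge 47/250 + 111/500 → 41/100
merge 239/1000 + 351/1000 → 59/100
merge 41/100 + 59/100 → 1
L = 47/250 + 351/1000 + 41/100 + 59/100 + 1 = 2539/1000 = 2.539 bits/symbol.

2.539 bits/symbol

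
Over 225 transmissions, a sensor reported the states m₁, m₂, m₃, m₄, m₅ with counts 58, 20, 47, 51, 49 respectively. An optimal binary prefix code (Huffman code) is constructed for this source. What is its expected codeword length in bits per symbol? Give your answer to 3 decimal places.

Probabilities are the counts divided by 225.
Repeatedly combine the two least-probable nodes; the expected code length is the sum of the merged weights.
merge 4/45 + 47/225 → 67/225
merge 49/225 + 17/75 → 4/9
merge 58/225 + 67/225 → 5/9
merge 4/9 + 5/9 → 1
L = 67/225 + 4/9 + 5/9 + 1 = 517/225 ≈ 2.298 bits/symbol.

2.298 bits/symbol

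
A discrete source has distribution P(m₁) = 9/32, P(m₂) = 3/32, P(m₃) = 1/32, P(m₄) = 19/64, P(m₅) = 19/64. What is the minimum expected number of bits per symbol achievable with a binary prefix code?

Repeatedly combine the two least-probable nodes; the expected code length is the sum of the merged weights.
merge 1/32 + 3/32 → 1/8
merge 1/8 + 9/32 → 13/32
merge 19/64 + 19/64 → 19/32
merge 13/32 + 19/32 → 1
L = 1/8 + 13/32 + 19/32 + 1 = 17/8 = 2.125 bits/symbol.

2.125 bits/symbol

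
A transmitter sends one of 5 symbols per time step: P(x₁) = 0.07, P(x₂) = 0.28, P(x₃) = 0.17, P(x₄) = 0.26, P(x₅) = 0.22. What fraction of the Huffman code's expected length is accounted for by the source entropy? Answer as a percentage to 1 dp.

Entropy H = −Σ p log₂ p ≈ 2.2032 bits.
Huffman merges: 7/100+17/100→6/25; 11/50+6/25→23/50; 13/50+7/25→27/50; 23/50+27/50→1. L = 56/25 ≈ 2.2400.
Efficiency = H/L = 2.2032/2.2400 = 98.4%.

98.4%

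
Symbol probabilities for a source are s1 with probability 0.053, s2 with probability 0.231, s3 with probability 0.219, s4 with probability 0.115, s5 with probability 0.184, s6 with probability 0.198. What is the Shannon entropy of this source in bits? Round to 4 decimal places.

H = −Σ pᵢ log₂ pᵢ.
−0.053·log₂(0.053) = 0.2246
−0.231·log₂(0.231) = 0.4883
−0.219·log₂(0.219) = 0.4798
−0.115·log₂(0.115) = 0.3588
−0.184·log₂(0.184) = 0.4494
−0.198·log₂(0.198) = 0.4626
Sum ≈ 2.4636 → 2.4636 bits.

2.4636 bits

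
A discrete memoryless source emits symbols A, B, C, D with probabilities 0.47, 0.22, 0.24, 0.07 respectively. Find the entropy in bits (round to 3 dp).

H = −Σ pᵢ log₂ pᵢ.
−0.47·log₂(0.47) = 0.5120
−0.22·log₂(0.22) = 0.4806
−0.24·log₂(0.24) = 0.4941
−0.07·log₂(0.07) = 0.2686
Sum ≈ 1.7552 → 1.755 bits.

1.755 bits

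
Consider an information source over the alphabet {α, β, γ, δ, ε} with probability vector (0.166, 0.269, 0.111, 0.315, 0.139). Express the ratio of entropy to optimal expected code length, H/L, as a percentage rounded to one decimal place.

98.3%

Entropy H = −Σ p log₂ p ≈ 2.2123 bits.
Huffman merges: 111/1000+139/1000→1/4; 83/500+1/4→52/125; 269/1000+63/200→73/125; 52/125+73/125→1. L = 9/4 ≈ 2.2500.
Efficiency = H/L = 2.2123/2.2500 = 98.3%.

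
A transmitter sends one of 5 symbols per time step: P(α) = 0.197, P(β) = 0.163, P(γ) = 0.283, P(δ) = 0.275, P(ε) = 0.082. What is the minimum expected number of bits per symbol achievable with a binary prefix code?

2.245 bits/symbol

Repeatedly combine the two least-probable nodes; the expected code length is the sum of the merged weights.
merge 41/500 + 163/1000 → 49/200
merge 197/1000 + 49/200 → 221/500
merge 11/40 + 283/1000 → 279/500
merge 221/500 + 279/500 → 1
L = 49/200 + 221/500 + 279/500 + 1 = 449/200 = 2.245 bits/symbol.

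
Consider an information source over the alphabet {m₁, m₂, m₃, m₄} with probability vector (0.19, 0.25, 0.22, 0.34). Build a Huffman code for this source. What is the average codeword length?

Repeatedly combine the two least-probable nodes; the expected code length is the sum of the merged weights.
merge 19/100 + 11/50 → 41/100
merge 1/4 + 17/50 → 59/100
merge 41/100 + 59/100 → 1
L = 41/100 + 59/100 + 1 = 2 bits/symbol.

2 bits/symbol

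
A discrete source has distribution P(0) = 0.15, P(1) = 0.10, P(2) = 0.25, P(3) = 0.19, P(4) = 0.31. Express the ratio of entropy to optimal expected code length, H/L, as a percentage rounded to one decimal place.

Entropy H = −Σ p log₂ p ≈ 2.2218 bits.
Huffman merges: 1/10+3/20→1/4; 19/100+1/4→11/25; 1/4+31/100→14/25; 11/25+14/25→1. L = 9/4 ≈ 2.2500.
Efficiency = H/L = 2.2218/2.2500 = 98.7%.

98.7%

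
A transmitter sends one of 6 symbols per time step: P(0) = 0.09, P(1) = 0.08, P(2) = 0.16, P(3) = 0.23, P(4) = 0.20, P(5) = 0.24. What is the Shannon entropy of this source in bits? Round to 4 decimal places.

H = −Σ pᵢ log₂ pᵢ.
−0.09·log₂(0.09) = 0.3127
−0.08·log₂(0.08) = 0.2915
−0.16·log₂(0.16) = 0.4230
−0.23·log₂(0.23) = 0.4877
−0.20·log₂(0.20) = 0.4644
−0.24·log₂(0.24) = 0.4941
Sum ≈ 2.4734 → 2.4734 bits.

2.4734 bits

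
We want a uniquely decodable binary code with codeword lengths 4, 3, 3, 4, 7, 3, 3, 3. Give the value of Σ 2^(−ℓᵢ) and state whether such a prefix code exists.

0.7578125; yes

With common denominator 2^7 = 128: Σ 2^(−ℓᵢ) = 8/128 + 16/128 + 16/128 + 8/128 + 1/128 + 16/128 + 16/128 + 16/128 = 97/128 = 0.7578125.
Kraft's inequality requires Σ ≤ 1; here Σ = 0.7578125 ≤ 1, so such a prefix code exists.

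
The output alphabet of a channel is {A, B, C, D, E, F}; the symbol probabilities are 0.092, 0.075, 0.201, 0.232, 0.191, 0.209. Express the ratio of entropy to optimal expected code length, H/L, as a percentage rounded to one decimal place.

Entropy H = −Σ p log₂ p ≈ 2.4794 bits.
Huffman merges: 3/40+23/250→167/1000; 167/1000+191/1000→179/500; 201/1000+209/1000→41/100; 29/125+179/500→59/100; 41/100+59/100→1. L = 101/40 ≈ 2.5250.
Efficiency = H/L = 2.4794/2.5250 = 98.2%.

98.2%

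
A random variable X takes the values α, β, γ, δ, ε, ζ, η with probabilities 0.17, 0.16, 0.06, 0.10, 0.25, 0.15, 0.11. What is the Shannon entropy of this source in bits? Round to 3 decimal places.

2.694 bits

H = −Σ pᵢ log₂ pᵢ.
−0.17·log₂(0.17) = 0.4346
−0.16·log₂(0.16) = 0.4230
−0.06·log₂(0.06) = 0.2435
−0.10·log₂(0.10) = 0.3322
−0.25·log₂(0.25) = 0.5000
−0.15·log₂(0.15) = 0.4105
−0.11·log₂(0.11) = 0.3503
Sum ≈ 2.6942 → 2.694 bits.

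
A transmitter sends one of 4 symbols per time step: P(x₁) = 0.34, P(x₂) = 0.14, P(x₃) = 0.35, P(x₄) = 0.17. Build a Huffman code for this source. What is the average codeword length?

Repeatedly combine the two least-probable nodes; the expected code length is the sum of the merged weights.
merge 7/50 + 17/100 → 31/100
merge 31/100 + 17/50 → 13/20
merge 7/20 + 13/20 → 1
L = 31/100 + 13/20 + 1 = 49/25 = 1.96 bits/symbol.

1.96 bits/symbol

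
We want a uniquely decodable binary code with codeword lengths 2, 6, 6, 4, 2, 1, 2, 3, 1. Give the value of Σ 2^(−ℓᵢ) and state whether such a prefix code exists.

1.96875; no

With common denominator 2^6 = 64: Σ 2^(−ℓᵢ) = 16/64 + 1/64 + 1/64 + 4/64 + 16/64 + 32/64 + 16/64 + 8/64 + 32/64 = 126/64 = 1.96875.
Kraft's inequality requires Σ ≤ 1; here Σ = 1.96875 > 1, so no such prefix code exists.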